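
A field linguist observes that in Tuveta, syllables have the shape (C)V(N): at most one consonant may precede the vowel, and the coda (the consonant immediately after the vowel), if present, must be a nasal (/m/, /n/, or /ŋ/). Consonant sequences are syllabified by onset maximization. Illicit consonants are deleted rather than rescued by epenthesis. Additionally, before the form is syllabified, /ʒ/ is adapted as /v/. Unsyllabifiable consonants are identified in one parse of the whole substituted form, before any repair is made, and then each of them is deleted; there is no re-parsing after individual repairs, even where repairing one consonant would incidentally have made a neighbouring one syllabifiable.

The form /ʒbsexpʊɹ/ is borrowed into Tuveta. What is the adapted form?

Substitution: /ʒ/ → /v/, giving /vbsexpʊɹ/.
The consonants /v/, /b/, /x/, /ɹ/ cannot be parsed into a legal (C)V(N) syllable (only a nasal (/m/, /n/, or /ŋ/) is licensed in coda position; onsets are limited to one consonant).
Deleting the stranded consonants removes /v/, /b/, /x/, /ɹ/.

sepʊ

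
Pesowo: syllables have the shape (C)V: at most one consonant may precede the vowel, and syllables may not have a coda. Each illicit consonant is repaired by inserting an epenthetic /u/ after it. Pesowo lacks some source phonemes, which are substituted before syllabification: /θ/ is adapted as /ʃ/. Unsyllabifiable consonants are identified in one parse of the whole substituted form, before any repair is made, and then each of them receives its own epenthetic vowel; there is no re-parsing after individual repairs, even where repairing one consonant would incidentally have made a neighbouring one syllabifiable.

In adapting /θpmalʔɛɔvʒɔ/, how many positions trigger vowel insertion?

4

After substitution the input is /ʃpmalʔɛɔvʒɔ/.
The unsyllabifiable consonants are /ʃ/, /p/, /l/, /v/; each receives one epenthetic vowel.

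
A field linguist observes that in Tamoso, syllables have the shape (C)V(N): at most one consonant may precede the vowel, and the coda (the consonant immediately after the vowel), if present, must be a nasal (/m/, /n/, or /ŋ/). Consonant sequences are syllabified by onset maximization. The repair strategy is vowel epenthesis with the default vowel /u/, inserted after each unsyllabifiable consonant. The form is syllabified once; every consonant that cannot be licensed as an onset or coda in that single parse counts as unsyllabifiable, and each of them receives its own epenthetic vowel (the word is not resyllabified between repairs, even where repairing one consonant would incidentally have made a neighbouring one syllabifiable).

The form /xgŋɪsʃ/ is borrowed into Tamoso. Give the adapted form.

xuguŋɪsuʃu

Syllabifying with onset maximization leaves /x/, /g/, /s/, /ʃ/ stranded (only a nasal (/m/, /n/, or /ŋ/) is licensed in coda position; onsets are limited to one consonant).
Each unlicensed consonant becomes the onset of a new syllable: /x/ → /xu/, /g/ → /gu/, /s/ → /su/, /ʃ/ → /ʃu/.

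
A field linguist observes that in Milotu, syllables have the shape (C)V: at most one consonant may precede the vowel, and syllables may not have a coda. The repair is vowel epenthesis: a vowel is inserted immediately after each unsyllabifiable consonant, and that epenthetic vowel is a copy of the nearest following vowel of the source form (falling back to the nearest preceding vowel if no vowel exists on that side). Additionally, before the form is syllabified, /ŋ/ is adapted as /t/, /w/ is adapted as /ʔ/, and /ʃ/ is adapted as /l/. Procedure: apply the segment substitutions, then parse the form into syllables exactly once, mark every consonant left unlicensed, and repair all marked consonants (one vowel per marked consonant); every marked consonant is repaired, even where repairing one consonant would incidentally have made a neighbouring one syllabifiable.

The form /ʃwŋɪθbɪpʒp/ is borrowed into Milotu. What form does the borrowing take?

lɪʔɪtɪθɪbɪpɪʒɪpɪ

Substitution: /ʃ/ → /l/, /w/ → /ʔ/, /ŋ/ → /t/, giving /lʔtɪθbɪpʒp/.
The consonants /l/, /ʔ/, /θ/, /p/, /ʒ/, /p/ cannot be parsed into a legal (C)V syllable (no codas are permitted; onsets are limited to one consonant).
Inserting the epenthetic vowel yields /l/ → /lɪ/, /ʔ/ → /ʔɪ/, /θ/ → /θɪ/, /p/ → /pɪ/, /ʒ/ → /ʒɪ/, /p/ → /pɪ/.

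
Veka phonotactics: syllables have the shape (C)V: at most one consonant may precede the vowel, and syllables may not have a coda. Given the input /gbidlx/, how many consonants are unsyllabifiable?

4

Syllabifying with onset maximization leaves /g/, /d/, /l/, /x/ stranded (no codas are permitted; onsets are limited to one consonant).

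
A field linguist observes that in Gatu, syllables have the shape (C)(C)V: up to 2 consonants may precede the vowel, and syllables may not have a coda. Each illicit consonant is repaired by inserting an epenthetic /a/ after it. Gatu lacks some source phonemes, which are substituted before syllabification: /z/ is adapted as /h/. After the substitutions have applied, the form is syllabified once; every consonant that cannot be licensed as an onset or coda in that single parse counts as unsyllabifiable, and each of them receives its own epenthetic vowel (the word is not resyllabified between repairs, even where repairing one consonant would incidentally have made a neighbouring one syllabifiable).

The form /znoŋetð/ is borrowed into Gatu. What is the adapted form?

hnoŋetaða

Substitution: /z/ → /h/, giving /hnoŋetð/.
The consonants /t/, /ð/ cannot be parsed into a legal (C)(C)V syllable (no codas are permitted; onsets may contain at most 2 consonants).
Epenthesis after each stranded consonant: /t/ → /ta/, /ð/ → /ða/.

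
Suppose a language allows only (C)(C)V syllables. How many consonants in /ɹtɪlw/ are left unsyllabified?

The consonants /l/, /w/ cannot be parsed into a legal (C)(C)V syllable (no codas are permitted; onsets may contain at most 2 consonants).

2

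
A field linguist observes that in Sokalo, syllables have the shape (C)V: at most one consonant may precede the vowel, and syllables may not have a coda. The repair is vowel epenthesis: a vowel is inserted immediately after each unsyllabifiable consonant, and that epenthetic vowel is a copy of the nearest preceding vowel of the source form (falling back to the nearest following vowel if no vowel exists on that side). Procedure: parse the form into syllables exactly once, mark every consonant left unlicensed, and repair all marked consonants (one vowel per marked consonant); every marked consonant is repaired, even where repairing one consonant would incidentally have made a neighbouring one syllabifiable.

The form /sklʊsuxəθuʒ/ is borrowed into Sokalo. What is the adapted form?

sʊkʊlʊsuxəθuʒu

Under (C)V, the unsyllabifiable consonants are /s/, /k/, /ʒ/ (no codas are permitted; onsets are limited to one consonant).
Inserting the epenthetic vowel yields /s/ → /sʊ/, /k/ → /kʊ/, /ʒ/ → /ʒu/.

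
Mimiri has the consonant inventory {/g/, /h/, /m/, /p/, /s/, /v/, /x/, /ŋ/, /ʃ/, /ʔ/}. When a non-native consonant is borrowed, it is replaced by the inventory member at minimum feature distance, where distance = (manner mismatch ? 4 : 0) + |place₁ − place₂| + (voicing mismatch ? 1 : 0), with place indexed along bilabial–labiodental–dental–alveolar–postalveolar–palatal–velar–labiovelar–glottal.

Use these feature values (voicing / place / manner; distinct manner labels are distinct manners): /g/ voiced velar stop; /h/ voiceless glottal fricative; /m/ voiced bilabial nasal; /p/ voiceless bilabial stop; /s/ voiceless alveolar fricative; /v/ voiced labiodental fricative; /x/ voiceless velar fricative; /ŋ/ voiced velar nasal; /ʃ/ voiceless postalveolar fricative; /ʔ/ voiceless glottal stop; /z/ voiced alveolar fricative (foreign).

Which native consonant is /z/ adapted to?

/s/ is closest: same manner (fricative), place distance 0 (alveolar→alveolar), voicing differs (+1); total 1. Next closest is /v/ at distance 2.

s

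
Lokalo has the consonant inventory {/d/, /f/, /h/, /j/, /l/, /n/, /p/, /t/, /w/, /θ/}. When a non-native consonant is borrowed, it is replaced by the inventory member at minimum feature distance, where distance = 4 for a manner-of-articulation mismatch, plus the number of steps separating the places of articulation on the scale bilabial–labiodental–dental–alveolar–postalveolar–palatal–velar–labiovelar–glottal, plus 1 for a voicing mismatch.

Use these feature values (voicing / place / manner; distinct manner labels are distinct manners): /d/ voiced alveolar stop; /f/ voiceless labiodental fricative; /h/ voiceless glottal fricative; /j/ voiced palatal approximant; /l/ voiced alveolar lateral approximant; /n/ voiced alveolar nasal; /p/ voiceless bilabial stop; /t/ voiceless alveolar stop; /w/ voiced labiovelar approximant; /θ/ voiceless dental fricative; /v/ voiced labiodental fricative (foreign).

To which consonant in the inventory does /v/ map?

/f/ is closest: same manner (fricative), place distance 0 (labiodental→labiodental), voicing differs (+1); total 1. Next closest is /θ/ at distance 2.

f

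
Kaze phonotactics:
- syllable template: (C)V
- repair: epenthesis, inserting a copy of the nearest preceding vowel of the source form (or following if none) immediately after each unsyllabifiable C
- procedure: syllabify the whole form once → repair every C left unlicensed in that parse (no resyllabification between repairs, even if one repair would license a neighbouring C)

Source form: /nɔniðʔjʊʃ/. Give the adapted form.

The consonants /ð/, /ʔ/, /ʃ/ cannot be parsed into a legal (C)V syllable (no codas are permitted; onsets are limited to one consonant).
Epenthesis after each stranded consonant: /ð/ → /ði/, /ʔ/ → /ʔi/, /ʃ/ → /ʃʊ/.

nɔniðiʔijʊʃʊ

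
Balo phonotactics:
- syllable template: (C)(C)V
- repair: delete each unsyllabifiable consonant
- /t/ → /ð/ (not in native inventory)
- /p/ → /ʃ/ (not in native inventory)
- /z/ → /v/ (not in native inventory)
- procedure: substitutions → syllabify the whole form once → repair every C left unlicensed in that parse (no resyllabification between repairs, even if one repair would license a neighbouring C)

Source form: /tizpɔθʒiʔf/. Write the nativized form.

ðivʃɔθʒi

Substitution: /t/ → /ð/, /z/ → /v/, /p/ → /ʃ/, giving /ðivʃɔθʒiʔf/.
Under (C)(C)V, the unsyllabifiable consonants are /ʔ/, /f/ (no codas are permitted; onsets may contain at most 2 consonants).
Deletion applies to /ʔ/, /f/.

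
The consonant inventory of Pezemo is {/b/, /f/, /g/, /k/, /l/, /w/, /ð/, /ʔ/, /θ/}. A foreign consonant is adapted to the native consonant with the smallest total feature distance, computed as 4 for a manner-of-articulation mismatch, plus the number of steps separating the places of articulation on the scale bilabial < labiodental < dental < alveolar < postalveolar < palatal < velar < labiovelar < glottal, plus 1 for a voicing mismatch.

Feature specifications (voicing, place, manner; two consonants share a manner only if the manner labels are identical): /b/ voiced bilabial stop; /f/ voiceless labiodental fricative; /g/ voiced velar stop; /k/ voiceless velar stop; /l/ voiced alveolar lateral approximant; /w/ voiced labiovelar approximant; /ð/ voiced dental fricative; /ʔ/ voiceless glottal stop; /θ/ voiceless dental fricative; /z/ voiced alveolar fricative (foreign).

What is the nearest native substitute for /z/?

/ð/ is closest: same manner (fricative), place distance 1 (alveolar→dental), same voicing; total 1. Next closest is /θ/ at distance 2.

ð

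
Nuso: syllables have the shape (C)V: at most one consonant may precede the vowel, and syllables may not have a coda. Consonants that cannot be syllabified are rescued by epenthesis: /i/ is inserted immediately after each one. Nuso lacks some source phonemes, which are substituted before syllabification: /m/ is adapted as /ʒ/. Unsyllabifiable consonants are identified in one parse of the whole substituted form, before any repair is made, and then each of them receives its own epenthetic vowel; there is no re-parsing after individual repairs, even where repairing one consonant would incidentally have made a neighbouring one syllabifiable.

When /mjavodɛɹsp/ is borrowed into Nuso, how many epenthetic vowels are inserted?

4

After substitution the input is /ʒjavodɛɹsp/.
The unsyllabifiable consonants are /ʒ/, /ɹ/, /s/, /p/; each receives one epenthetic vowel.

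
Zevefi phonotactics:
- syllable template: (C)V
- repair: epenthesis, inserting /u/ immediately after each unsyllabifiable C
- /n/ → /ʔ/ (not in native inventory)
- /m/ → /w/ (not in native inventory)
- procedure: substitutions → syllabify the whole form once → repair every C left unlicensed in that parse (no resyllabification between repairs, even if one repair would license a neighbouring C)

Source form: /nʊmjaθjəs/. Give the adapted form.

ʔʊwujaθujəsu

Substitution: /n/ → /ʔ/, /m/ → /w/, giving /ʔʊwjaθjəs/.
The consonants /w/, /θ/, /s/ cannot be parsed into a legal (C)V syllable (no codas are permitted; onsets are limited to one consonant).
Epenthesis after each stranded consonant: /w/ → /wu/, /θ/ → /θu/, /s/ → /su/.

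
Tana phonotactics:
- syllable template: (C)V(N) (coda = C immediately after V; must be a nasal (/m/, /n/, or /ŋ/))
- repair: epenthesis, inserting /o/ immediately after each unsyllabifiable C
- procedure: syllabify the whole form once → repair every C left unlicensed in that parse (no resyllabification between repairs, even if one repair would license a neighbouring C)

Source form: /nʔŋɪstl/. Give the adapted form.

noʔoŋɪsotolo

Syllabifying with onset maximization leaves /n/, /ʔ/, /s/, /t/, /l/ stranded (only a nasal (/m/, /n/, or /ŋ/) is licensed in coda position; onsets are limited to one consonant).
Each unlicensed consonant becomes the onset of a new syllable: /n/ → /no/, /ʔ/ → /ʔo/, /s/ → /so/, /t/ → /to/, /l/ → /lo/.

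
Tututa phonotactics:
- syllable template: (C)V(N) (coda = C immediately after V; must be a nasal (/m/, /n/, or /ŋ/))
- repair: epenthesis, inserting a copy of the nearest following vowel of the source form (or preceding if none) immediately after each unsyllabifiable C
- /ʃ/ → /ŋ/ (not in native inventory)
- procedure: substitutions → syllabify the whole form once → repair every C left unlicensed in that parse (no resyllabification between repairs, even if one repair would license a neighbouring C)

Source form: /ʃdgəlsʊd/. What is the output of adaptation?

Substitution: /ʃ/ → /ŋ/, giving /ŋdgəlsʊd/.
Under (C)V(N), the unsyllabifiable consonants are /ŋ/, /d/, /l/, /d/ (only a nasal (/m/, /n/, or /ŋ/) is licensed in coda position; onsets are limited to one consonant).
Inserting the epenthetic vowel yields /ŋ/ → /ŋə/, /d/ → /də/, /l/ → /lʊ/, /d/ → /dʊ/.

ŋədəgəlʊsʊdʊ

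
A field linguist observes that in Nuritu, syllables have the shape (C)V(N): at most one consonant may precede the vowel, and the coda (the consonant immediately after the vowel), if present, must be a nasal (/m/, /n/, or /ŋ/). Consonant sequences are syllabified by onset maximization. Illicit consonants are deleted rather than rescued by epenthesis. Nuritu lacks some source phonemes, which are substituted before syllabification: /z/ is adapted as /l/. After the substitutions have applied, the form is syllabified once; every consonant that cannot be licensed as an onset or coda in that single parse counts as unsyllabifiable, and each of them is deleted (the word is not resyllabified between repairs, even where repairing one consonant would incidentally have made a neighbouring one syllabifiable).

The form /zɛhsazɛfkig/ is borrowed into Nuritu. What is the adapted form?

Substitution: /z/ → /l/, giving /lɛhsalɛfkig/.
Syllabifying with onset maximization leaves /h/, /f/, /g/ stranded (only a nasal (/m/, /n/, or /ŋ/) is licensed in coda position; onsets are limited to one consonant).
Deletion applies to /h/, /f/, /g/.

lɛsalɛki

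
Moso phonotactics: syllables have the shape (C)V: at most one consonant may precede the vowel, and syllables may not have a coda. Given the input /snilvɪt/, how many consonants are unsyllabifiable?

3

Under (C)V, the unsyllabifiable consonants are /s/, /l/, /t/ (no codas are permitted; onsets are limited to one consonant).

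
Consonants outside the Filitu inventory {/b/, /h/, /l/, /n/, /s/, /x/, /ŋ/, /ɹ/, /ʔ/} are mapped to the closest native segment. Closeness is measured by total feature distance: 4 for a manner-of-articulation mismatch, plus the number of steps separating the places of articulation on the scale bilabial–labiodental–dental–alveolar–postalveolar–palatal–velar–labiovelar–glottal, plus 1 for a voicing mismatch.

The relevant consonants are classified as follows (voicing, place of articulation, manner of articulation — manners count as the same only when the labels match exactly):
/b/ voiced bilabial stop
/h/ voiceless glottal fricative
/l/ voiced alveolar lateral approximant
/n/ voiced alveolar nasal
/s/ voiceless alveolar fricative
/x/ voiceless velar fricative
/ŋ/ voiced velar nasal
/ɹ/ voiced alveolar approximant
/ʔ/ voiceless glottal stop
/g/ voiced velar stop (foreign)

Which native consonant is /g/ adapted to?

ʔ

/ʔ/ is closest: same manner (stop), place distance 2 (velar→glottal), voicing differs (+1); total 3. Next closest is /ŋ/ at distance 4.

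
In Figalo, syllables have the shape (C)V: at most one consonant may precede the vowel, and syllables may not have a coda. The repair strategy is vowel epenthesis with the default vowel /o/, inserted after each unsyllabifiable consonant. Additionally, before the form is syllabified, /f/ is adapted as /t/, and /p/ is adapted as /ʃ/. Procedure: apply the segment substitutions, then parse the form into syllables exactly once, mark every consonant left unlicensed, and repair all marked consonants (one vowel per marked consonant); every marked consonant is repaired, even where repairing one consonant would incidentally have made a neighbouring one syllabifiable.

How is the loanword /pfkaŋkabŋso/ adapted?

ʃotokaŋokaboŋoso

Substitution: /p/ → /ʃ/, /f/ → /t/, giving /ʃtkaŋkabŋso/.
Syllabifying with onset maximization leaves /ʃ/, /t/, /ŋ/, /b/, /ŋ/ stranded (no codas are permitted; onsets are limited to one consonant).
Epenthesis after each stranded consonant: /ʃ/ → /ʃo/, /t/ → /to/, /ŋ/ → /ŋo/, /b/ → /bo/, /ŋ/ → /ŋo/.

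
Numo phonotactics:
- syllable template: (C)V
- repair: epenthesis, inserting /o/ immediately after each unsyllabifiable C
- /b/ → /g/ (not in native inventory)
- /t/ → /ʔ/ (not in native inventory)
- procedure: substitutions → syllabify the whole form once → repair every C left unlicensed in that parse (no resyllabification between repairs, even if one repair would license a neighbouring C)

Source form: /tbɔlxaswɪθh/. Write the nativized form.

ʔogɔloxasowɪθoho

Substitution: /t/ → /ʔ/, /b/ → /g/, giving /ʔgɔlxaswɪθh/.
The consonants /ʔ/, /l/, /s/, /θ/, /h/ cannot be parsed into a legal (C)V syllable (no codas are permitted; onsets are limited to one consonant).
Epenthesis after each stranded consonant: /ʔ/ → /ʔo/, /l/ → /lo/, /s/ → /so/, /θ/ → /θo/, /h/ → /ho/.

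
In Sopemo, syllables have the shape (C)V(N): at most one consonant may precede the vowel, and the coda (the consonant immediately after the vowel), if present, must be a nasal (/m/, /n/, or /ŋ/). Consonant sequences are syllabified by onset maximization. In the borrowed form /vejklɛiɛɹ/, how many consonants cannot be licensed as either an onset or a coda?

Syllabifying with onset maximization leaves /j/, /k/, /ɹ/ stranded (only a nasal (/m/, /n/, or /ŋ/) is licensed in coda position; onsets are limited to one consonant).

3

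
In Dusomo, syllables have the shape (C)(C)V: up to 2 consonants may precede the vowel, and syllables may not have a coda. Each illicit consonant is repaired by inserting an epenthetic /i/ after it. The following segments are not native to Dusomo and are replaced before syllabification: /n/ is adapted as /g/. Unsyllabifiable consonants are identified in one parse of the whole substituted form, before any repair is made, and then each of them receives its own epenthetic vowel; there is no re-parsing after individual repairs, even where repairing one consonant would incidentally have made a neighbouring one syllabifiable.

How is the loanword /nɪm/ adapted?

Substitution: /n/ → /g/, giving /gɪm/.
The consonants /m/ cannot be parsed into a legal (C)(C)V syllable (no codas are permitted; onsets may contain at most 2 consonants).
Inserting the epenthetic vowel yields /m/ → /mi/.

gɪmi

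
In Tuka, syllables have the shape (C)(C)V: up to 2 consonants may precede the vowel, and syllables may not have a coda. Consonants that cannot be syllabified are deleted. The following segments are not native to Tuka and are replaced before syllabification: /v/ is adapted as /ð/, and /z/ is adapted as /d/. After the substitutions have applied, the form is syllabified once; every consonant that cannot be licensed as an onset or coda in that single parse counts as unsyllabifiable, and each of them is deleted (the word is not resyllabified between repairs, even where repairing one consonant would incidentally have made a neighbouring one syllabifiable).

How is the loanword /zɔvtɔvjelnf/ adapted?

Substitution: /z/ → /d/, /v/ → /ð/, giving /dɔðtɔðjelnf/.
Under (C)(C)V, the unsyllabifiable consonants are /l/, /n/, /f/ (no codas are permitted; onsets may contain at most 2 consonants).
Each unlicensed consonant is deleted: /l/, /n/, /f/.

dɔðtɔðje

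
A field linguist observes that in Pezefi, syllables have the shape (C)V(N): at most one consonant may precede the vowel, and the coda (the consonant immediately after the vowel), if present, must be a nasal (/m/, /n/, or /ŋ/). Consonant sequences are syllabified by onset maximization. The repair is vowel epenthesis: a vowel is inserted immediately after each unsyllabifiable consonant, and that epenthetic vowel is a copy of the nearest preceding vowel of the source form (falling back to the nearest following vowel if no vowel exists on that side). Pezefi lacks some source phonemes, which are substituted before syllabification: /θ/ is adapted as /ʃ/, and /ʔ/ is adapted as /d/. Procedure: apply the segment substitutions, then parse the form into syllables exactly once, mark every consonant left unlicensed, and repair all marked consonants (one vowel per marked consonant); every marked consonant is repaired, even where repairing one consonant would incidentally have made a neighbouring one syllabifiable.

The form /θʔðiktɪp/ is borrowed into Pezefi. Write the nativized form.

ʃidiðikitɪpɪ

Substitution: /θ/ → /ʃ/, /ʔ/ → /d/, giving /ʃdðiktɪp/.
Under (C)V(N), the unsyllabifiable consonants are /ʃ/, /d/, /k/, /p/ (only a nasal (/m/, /n/, or /ŋ/) is licensed in coda position; onsets are limited to one consonant).
Inserting the epenthetic vowel yields /ʃ/ → /ʃi/, /d/ → /di/, /k/ → /ki/, /p/ → /pɪ/.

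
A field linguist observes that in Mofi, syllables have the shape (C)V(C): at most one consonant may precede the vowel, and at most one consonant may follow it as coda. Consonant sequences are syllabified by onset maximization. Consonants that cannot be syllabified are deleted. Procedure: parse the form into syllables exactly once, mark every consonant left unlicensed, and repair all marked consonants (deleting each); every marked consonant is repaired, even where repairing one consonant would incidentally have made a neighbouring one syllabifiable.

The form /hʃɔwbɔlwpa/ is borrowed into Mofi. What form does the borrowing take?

ʃɔwbɔlpa

The consonants /h/, /w/ cannot be parsed into a legal (C)V(C) syllable (at most one coda consonant is licensed; onsets are limited to one consonant).
Each unlicensed consonant is deleted: /h/, /w/.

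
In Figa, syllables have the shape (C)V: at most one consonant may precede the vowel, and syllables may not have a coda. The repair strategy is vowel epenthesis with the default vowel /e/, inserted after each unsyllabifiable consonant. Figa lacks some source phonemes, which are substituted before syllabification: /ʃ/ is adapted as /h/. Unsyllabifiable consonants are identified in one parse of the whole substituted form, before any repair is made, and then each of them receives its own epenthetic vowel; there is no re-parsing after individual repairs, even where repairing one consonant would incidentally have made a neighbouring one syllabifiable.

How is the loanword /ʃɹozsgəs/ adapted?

Substitution: /ʃ/ → /h/, giving /hɹozsgəs/.
Under (C)V, the unsyllabifiable consonants are /h/, /z/, /s/, /s/ (no codas are permitted; onsets are limited to one consonant).
Each unlicensed consonant becomes the onset of a new syllable: /h/ → /he/, /z/ → /ze/, /s/ → /se/, /s/ → /se/.

heɹozesegəse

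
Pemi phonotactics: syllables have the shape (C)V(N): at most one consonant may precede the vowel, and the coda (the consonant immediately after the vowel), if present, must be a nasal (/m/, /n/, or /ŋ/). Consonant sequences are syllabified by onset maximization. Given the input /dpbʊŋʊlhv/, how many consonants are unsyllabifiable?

Under (C)V(N), the unsyllabifiable consonants are /d/, /p/, /l/, /h/, /v/ (only a nasal (/m/, /n/, or /ŋ/) is licensed in coda position; onsets are limited to one consonant).

5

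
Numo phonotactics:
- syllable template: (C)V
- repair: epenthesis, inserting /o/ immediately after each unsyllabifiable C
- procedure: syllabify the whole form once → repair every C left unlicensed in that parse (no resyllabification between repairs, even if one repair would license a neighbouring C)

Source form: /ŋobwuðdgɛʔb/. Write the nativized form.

ŋobowuðodogɛʔobo

Syllabifying with onset maximization leaves /b/, /ð/, /d/, /ʔ/, /b/ stranded (no codas are permitted; onsets are limited to one consonant).
Inserting the epenthetic vowel yields /b/ → /bo/, /ð/ → /ðo/, /d/ → /do/, /ʔ/ → /ʔo/, /b/ → /bo/.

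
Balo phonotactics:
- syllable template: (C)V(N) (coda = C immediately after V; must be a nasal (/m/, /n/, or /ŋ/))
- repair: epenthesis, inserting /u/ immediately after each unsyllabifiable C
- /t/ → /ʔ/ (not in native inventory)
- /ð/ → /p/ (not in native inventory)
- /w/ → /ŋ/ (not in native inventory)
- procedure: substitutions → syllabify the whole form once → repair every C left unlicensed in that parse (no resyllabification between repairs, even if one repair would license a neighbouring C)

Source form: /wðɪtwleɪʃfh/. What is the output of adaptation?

Substitution: /w/ → /ŋ/, /ð/ → /p/, /t/ → /ʔ/, giving /ŋpɪʔŋleɪʃfh/.
The consonants /ŋ/, /ʔ/, /ŋ/, /ʃ/, /f/, /h/ cannot be parsed into a legal (C)V(N) syllable (only a nasal (/m/, /n/, or /ŋ/) is licensed in coda position; onsets are limited to one consonant).
Epenthesis after each stranded consonant: /ŋ/ → /ŋu/, /ʔ/ → /ʔu/, /ŋ/ → /ŋu/, /ʃ/ → /ʃu/, /f/ → /fu/, /h/ → /hu/.

ŋupɪʔuŋuleɪʃufuhu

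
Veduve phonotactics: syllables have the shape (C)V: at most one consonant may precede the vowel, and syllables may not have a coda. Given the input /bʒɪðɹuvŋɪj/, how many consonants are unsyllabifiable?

4

The consonants /b/, /ð/, /v/, /j/ cannot be parsed into a legal (C)V syllable (no codas are permitted; onsets are limited to one consonant).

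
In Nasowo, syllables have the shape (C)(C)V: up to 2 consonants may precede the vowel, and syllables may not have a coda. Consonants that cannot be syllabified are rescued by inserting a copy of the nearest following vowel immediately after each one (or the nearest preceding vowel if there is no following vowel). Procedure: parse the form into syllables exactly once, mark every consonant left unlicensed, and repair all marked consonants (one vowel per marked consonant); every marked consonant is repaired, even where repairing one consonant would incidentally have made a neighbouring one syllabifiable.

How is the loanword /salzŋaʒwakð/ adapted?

Under (C)(C)V, the unsyllabifiable consonants are /l/, /k/, /ð/ (no codas are permitted; onsets may contain at most 2 consonants).
Each unlicensed consonant becomes the onset of a new syllable: /l/ → /la/, /k/ → /ka/, /ð/ → /ða/.

salazŋaʒwakaða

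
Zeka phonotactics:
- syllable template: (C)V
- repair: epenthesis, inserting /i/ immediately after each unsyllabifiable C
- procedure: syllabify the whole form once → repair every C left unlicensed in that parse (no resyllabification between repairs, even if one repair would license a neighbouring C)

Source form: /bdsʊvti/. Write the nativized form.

bidisʊviti

The consonants /b/, /d/, /v/ cannot be parsed into a legal (C)V syllable (no codas are permitted; onsets are limited to one consonant).
Epenthesis after each stranded consonant: /b/ → /bi/, /d/ → /di/, /v/ → /vi/.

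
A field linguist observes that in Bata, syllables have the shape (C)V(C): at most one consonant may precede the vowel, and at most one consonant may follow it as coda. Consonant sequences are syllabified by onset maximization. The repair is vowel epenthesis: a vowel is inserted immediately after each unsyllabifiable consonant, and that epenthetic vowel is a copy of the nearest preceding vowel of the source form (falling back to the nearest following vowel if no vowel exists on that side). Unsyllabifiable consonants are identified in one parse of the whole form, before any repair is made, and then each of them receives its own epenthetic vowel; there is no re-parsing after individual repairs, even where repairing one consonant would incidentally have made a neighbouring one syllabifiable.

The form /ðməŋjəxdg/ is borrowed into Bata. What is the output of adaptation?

Syllabifying with onset maximization leaves /ð/, /d/, /g/ stranded (at most one coda consonant is licensed; onsets are limited to one consonant).
Each unlicensed consonant becomes the onset of a new syllable: /ð/ → /ðə/, /d/ → /də/, /g/ → /gə/.

ðəməŋjəxdəgə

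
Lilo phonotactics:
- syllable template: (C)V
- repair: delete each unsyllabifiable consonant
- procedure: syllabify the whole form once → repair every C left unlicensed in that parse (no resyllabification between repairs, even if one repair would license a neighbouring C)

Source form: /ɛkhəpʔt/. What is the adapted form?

ɛhə

The consonants /k/, /p/, /ʔ/, /t/ cannot be parsed into a legal (C)V syllable (no codas are permitted; onsets are limited to one consonant).
Deletion applies to /k/, /p/, /ʔ/, /t/.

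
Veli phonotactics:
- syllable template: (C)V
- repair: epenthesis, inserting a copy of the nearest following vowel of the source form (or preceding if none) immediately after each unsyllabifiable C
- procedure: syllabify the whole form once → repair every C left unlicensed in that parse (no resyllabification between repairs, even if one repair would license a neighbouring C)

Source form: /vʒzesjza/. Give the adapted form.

Under (C)V, the unsyllabifiable consonants are /v/, /ʒ/, /s/, /j/ (no codas are permitted; onsets are limited to one consonant).
Inserting the epenthetic vowel yields /v/ → /ve/, /ʒ/ → /ʒe/, /s/ → /sa/, /j/ → /ja/.

veʒezesajaza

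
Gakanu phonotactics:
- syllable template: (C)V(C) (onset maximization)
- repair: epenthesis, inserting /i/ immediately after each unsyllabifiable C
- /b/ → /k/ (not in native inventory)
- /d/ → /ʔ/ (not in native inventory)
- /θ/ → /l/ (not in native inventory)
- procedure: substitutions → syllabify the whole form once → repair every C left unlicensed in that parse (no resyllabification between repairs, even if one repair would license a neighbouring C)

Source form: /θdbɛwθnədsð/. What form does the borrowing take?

Substitution: /θ/ → /l/, /d/ → /ʔ/, /b/ → /k/, giving /lʔkɛwlnəʔsð/.
The consonants /l/, /ʔ/, /l/, /s/, /ð/ cannot be parsed into a legal (C)V(C) syllable (at most one coda consonant is licensed; onsets are limited to one consonant).
Epenthesis after each stranded consonant: /l/ → /li/, /ʔ/ → /ʔi/, /l/ → /li/, /s/ → /si/, /ð/ → /ði/.

liʔikɛwlinəʔsiði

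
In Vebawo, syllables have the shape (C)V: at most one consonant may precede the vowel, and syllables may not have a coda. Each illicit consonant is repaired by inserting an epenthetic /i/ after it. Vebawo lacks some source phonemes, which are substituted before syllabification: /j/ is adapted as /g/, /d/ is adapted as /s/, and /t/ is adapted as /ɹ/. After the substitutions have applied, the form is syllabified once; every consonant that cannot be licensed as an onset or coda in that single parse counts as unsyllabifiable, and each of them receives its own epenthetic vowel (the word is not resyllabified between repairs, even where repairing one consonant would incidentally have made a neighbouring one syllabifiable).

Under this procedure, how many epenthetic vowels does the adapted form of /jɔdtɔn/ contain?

After substitution the input is /gɔsɹɔn/.
The unsyllabifiable consonants are /s/, /n/; each receives one epenthetic vowel.

2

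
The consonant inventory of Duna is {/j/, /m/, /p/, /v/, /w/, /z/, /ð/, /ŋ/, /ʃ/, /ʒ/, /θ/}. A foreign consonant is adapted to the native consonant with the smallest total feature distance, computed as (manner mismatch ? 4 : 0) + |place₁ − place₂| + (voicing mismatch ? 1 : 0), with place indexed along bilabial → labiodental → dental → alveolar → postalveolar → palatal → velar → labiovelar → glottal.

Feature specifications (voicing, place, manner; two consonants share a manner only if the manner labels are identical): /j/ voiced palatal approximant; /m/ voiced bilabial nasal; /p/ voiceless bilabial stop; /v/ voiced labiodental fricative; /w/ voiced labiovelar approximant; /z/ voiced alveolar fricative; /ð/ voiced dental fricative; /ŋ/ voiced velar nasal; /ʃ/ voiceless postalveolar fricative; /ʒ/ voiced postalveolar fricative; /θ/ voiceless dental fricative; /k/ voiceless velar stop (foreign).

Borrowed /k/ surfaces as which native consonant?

ŋ

/ŋ/ is closest: manner differs (stop→nasal, +4), place distance 0 (velar→velar), voicing differs (+1); total 5. Next closest is /j/ at distance 6.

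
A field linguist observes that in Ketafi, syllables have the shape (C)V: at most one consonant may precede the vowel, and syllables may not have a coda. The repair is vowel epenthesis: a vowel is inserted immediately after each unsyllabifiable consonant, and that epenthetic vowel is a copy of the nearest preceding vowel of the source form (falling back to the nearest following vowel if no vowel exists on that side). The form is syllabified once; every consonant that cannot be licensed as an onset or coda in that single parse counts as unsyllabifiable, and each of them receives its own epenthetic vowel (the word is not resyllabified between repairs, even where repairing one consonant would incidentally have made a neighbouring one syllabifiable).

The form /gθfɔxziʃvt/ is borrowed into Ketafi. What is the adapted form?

gɔθɔfɔxɔziʃiviti

Syllabifying with onset maximization leaves /g/, /θ/, /x/, /ʃ/, /v/, /t/ stranded (no codas are permitted; onsets are limited to one consonant).
Epenthesis after each stranded consonant: /g/ → /gɔ/, /θ/ → /θɔ/, /x/ → /xɔ/, /ʃ/ → /ʃi/, /v/ → /vi/, /t/ → /ti/.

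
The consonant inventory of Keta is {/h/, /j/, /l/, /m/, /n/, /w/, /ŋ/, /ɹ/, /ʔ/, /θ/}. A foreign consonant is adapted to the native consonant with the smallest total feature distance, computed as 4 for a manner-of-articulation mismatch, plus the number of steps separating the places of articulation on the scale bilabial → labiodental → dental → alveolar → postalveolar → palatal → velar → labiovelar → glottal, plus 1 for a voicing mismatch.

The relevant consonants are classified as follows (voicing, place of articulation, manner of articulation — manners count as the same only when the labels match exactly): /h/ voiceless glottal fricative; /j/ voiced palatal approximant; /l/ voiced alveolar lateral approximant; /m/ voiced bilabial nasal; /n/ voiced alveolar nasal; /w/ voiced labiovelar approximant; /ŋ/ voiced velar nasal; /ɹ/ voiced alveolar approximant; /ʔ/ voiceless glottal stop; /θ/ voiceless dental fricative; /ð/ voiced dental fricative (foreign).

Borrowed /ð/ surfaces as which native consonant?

/θ/ is closest: same manner (fricative), place distance 0 (dental→dental), voicing differs (+1); total 1. Next closest is /l/ at distance 5.

θ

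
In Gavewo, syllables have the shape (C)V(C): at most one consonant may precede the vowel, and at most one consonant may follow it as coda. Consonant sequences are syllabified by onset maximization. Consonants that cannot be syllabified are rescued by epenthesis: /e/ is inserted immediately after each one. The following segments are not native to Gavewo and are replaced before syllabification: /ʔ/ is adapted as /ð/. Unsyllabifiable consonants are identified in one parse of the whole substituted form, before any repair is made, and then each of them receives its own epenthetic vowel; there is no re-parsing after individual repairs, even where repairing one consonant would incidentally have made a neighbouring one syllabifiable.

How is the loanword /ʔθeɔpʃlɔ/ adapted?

ðeθeɔpʃelɔ

Substitution: /ʔ/ → /ð/, giving /ðθeɔpʃlɔ/.
Syllabifying with onset maximization leaves /ð/, /ʃ/ stranded (at most one coda consonant is licensed; onsets are limited to one consonant).
Each unlicensed consonant becomes the onset of a new syllable: /ð/ → /ðe/, /ʃ/ → /ʃe/.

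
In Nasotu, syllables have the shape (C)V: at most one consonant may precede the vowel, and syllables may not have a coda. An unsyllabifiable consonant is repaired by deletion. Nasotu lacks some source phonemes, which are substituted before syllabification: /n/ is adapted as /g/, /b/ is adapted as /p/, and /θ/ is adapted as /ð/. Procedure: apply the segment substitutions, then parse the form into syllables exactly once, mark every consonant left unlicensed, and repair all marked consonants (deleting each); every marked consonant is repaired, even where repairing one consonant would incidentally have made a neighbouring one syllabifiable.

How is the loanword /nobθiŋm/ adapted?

goði

Substitution: /n/ → /g/, /b/ → /p/, /θ/ → /ð/, giving /gopðiŋm/.
Syllabifying with onset maximization leaves /p/, /ŋ/, /m/ stranded (no codas are permitted; onsets are limited to one consonant).
Each unlicensed consonant is deleted: /p/, /ŋ/, /m/.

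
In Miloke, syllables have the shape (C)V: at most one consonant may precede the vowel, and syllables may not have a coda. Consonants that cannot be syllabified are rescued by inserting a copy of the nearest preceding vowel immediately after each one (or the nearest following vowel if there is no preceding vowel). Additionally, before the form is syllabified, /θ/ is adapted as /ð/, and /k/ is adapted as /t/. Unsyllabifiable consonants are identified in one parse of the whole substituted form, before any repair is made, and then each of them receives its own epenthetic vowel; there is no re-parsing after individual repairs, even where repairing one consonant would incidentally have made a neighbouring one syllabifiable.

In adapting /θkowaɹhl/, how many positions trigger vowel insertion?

4

After substitution the input is /ðtowaɹhl/.
The unsyllabifiable consonants are /ð/, /ɹ/, /h/, /l/; each receives one epenthetic vowel.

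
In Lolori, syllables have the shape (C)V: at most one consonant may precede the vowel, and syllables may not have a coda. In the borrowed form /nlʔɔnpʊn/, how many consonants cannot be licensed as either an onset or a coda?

The consonants /n/, /l/, /n/, /n/ cannot be parsed into a legal (C)V syllable (no codas are permitted; onsets are limited to one consonant).

4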